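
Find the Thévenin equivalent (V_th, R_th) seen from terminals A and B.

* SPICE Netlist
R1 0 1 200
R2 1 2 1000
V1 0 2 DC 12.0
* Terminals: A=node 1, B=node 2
Step 1 — V_th is the open-circuit voltage V_A - V_B (nothing connected across the terminals).
Nodal analysis, taking node 2 as the 0 V reference.
Source V1 fixes V_0 = 12 V.
KCL at each unknown node (sum of currents leaving = 0; resistances in Ω):
  Node 1: (V_1 - 12)/200 + (V_1 - 0)/1000 = 0
Collecting terms: 0.006 × V_1 = 0.06  =>  V_1 = 10 V
V_th = V_1 - V_2 = 10 - 0 = 10 V
Step 2 — R_th: zero the source — replace V1 by a short circuit (node 2 merges into node 0) — and find the resistance seen between A (node 1) and B (node 0).
Reduce the network between node 1 (A) and node 0 (B) by series/parallel combination:
  Rp1 = R1 ‖ R2 (parallel, both between nodes 0 and 1) = 1/(1/200 + 1/1000) = 166.7 Ω
R_th = 166.7 Ω

Final answer: V_th = 10 V, R_th = 166.7 Ω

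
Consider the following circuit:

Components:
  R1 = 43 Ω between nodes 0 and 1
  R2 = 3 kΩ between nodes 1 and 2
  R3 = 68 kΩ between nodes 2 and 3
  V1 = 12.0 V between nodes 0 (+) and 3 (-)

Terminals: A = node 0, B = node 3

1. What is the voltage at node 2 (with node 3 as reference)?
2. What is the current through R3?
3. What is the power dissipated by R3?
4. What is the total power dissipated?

Nodal analysis, taking node 3 as the 0 V reference.
Source V1 fixes V_0 = 12 V.
KCL at each unknown node (sum of currents leaving = 0; resistances in Ω):
  Node 1: (V_1 - 12)/43 + (V_1 - V_2)/3000 = 0
  Node 2: (V_2 - V_1)/3000 + (V_2 - 0)/68000 = 0
Collecting terms (coefficients in siemens):
  0.02359·V_1 - 0.0003333·V_2 = 0.2791
  0.000348·V_2 - 0.0003333·V_1 = 0
Determinant D = (0.02359)(0.000348) - (-0.0003333)(-0.0003333) = 0.000008099
V_1 = [(0.2791)(0.000348) - (-0.0003333)(0)]/D = 11.99 V
V_2 = [(0.02359)(0) - (0.2791)(-0.0003333)]/D = 11.49 V
Part 1:
  Read off the nodal solution: V_2 = 11.49 V
Part 2:
  I_R3 = (V_2 - V_3)/R3 = (11.49 - 0)/68000 = 0.0001689 A
  Magnitude: I_R3 = 0.0001689 A
Part 3:
  I_R3 = (V_2 - V_3)/R3 = (11.49 - 0)/68000 = 0.0001689 A
  P_R3 = I_R3² × R3 = (0.0001689)² × 68000 = 0.00194 W
Part 4:
  Power in each resistor, P = (ΔV)²/R:
    P_R1 = (12 - 11.99)²/43 = 0.000001227 W
    P_R2 = (11.99 - 11.49)²/3000 = 0.00008559 W
    P_R3 = (11.49 - 0)²/68000 = 0.00194 W
  P_total = P_R1 + P_R2 + P_R3 = 0.002027 W

Final answers:
1. V_2 = 11.49 V
2. I_R3 = 0.0001689 A
3. P_R3 = 0.00194 W
4. P_total = 0.002027 W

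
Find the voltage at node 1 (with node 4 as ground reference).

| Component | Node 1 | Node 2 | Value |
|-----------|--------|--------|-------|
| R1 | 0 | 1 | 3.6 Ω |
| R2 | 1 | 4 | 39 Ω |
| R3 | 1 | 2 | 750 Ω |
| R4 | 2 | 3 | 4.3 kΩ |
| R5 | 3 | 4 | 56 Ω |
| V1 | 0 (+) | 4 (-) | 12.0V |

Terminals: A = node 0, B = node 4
Nodal analysis, taking node 4 as the 0 V reference.
Source V1 fixes V_0 = 12 V.
KCL at each unknown node (sum of currents leaving = 0; resistances in Ω):
  Node 1: (V_1 - 12)/3.6 + (V_1 - 0)/39 + (V_1 - V_2)/750 = 0
  Node 2: (V_2 - V_1)/750 + (V_2 - V_3)/4300 = 0
  Node 3: (V_3 - V_2)/4300 + (V_3 - 0)/56 = 0
Collecting terms (coefficients in siemens):
  0.3048·V_1 - 0.001333·V_2 = 3.333
  0.001566·V_2 - 0.001333·V_1 - 0.0002326·V_3 = 0
  0.01809·V_3 - 0.0002326·V_2 = 0
Solving these 3 simultaneous equations (Gaussian elimination) gives:
  V_1 = 10.98 V, V_2 = 9.366 V, V_3 = 0.1204 V
The requested potential is V_1 = 10.98 V.

Final answer: V_1 = 10.98 V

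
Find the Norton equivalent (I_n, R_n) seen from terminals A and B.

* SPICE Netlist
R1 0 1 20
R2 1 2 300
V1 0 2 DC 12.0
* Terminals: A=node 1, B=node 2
Find the Thévenin equivalent first; then I_n = V_th/R_th and R_n = R_th.
Step 1 — V_th is the open-circuit voltage V_A - V_B (nothing connected across the terminals).
Nodal analysis, taking node 2 as the 0 V reference.
Source V1 fixes V_0 = 12 V.
KCL at each unknown node (sum of currents leaving = 0; resistances in Ω):
  Node 1: (V_1 - 12)/20 + (V_1 - 0)/300 = 0
Collecting terms: 0.05333 × V_1 = 0.6  =>  V_1 = 11.25 V
V_th = V_1 - V_2 = 11.25 - 0 = 11.25 V
Step 2 — R_th: zero the source — replace V1 by a short circuit (node 2 merges into node 0) — and find the resistance seen between A (node 1) and B (node 0).
Reduce the network between node 1 (A) and node 0 (B) by series/parallel combination:
  Rp1 = R1 ‖ R2 (parallel, both between nodes 0 and 1) = 1/(1/20 + 1/300) = 18.75 Ω
R_th = 18.75 Ω
I_n = V_th/R_th = 11.25/18.75 = 0.6 A, and R_n = R_th = 18.75 Ω

Final answer: I_n = 0.6 A, R_n = 18.75 Ω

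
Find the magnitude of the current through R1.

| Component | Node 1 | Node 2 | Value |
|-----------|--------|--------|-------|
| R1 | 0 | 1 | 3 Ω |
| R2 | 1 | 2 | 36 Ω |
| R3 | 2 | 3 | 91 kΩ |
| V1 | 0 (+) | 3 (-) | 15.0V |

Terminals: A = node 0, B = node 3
Nodal analysis, taking node 3 as the 0 V reference.
Source V1 fixes V_0 = 15 V.
KCL at each unknown node (sum of currents leaving = 0; resistances in Ω):
  Node 1: (V_1 - 15)/3 + (V_1 - V_2)/36 = 0
  Node 2: (V_2 - V_1)/36 + (V_2 - 0)/91000 = 0
Collecting terms (coefficients in siemens):
  0.3611·V_1 - 0.02778·V_2 = 5
  0.02779·V_2 - 0.02778·V_1 = 0
Determinant D = (0.3611)(0.02779) - (-0.02778)(-0.02778) = 0.009263
V_1 = [(5)(0.02779) - (-0.02778)(0)]/D = 15 V
V_2 = [(0.3611)(0) - (5)(-0.02778)]/D = 14.99 V
I_R1 = (V_0 - V_1)/R1 = (15 - 15)/3 = 0.0001648 A
|I_R1| = 0.0001648 A

Final answer: |I_R1| = 0.0001648 A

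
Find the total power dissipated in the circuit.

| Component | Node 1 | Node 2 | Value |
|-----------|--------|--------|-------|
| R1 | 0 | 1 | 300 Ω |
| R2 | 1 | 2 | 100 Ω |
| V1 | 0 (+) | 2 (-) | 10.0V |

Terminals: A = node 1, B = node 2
Nodal analysis, taking node 2 as the 0 V reference.
Source V1 fixes V_0 = 10 V.
KCL at each unknown node (sum of currents leaving = 0; resistances in Ω):
  Node 1: (V_1 - 10)/300 + (V_1 - 0)/100 = 0
Collecting terms: 0.01333 × V_1 = 0.03333  =>  V_1 = 2.5 V
Power in each resistor, P = (ΔV)²/R:
  P_R1 = (10 - 2.5)²/300 = 0.1875 W
  P_R2 = (2.5 - 0)²/100 = 0.0625 W
P_total = P_R1 + P_R2 = 0.25 W

Final answer: 0.25 W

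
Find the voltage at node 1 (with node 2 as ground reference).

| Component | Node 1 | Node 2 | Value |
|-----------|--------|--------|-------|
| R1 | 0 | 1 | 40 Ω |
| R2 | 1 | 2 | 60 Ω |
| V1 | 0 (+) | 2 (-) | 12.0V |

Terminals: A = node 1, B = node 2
Nodal analysis, taking node 2 as the 0 V reference.
Source V1 fixes V_0 = 12 V.
KCL at each unknown node (sum of currents leaving = 0; resistances in Ω):
  Node 1: (V_1 - 12)/40 + (V_1 - 0)/60 = 0
Collecting terms: 0.04167 × V_1 = 0.3  =>  V_1 = 7.2 V
The requested potential is V_1 = 7.2 V.

Final answer: V_1 = 7.2 V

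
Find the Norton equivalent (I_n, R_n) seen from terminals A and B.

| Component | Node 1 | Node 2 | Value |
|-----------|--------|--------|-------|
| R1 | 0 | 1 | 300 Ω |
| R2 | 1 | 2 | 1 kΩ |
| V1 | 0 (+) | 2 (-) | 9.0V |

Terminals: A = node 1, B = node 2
Find the Thévenin equivalent first; then I_n = V_th/R_th and R_n = R_th.
Step 1 — V_th is the open-circuit voltage V_A - V_B (nothing connected across the terminals).
Nodal analysis, taking node 2 as the 0 V reference.
Source V1 fixes V_0 = 9 V.
KCL at each unknown node (sum of currents leaving = 0; resistances in Ω):
  Node 1: (V_1 - 9)/300 + (V_1 - 0)/1000 = 0
Collecting terms: 0.004333 × V_1 = 0.03  =>  V_1 = 6.923 V
V_th = V_1 - V_2 = 6.923 - 0 = 6.923 V
Step 2 — R_th: zero the source — replace V1 by a short circuit (node 2 merges into node 0) — and find the resistance seen between A (node 1) and B (node 0).
Reduce the network between node 1 (A) and node 0 (B) by series/parallel combination:
  Rp1 = R1 ‖ R2 (parallel, both between nodes 0 and 1) = 1/(1/300 + 1/1000) = 230.8 Ω
R_th = 230.8 Ω
I_n = V_th/R_th = 6.923/230.8 = 0.03 A, and R_n = R_th = 230.8 Ω

Final answer: I_n = 0.03 A, R_n = 230.8 Ω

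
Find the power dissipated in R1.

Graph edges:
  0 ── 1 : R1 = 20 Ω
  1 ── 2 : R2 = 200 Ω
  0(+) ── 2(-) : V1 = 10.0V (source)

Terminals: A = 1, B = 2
Nodal analysis, taking node 2 as the 0 V reference.
Source V1 fixes V_0 = 10 V.
KCL at each unknown node (sum of currents leaving = 0; resistances in Ω):
  Node 1: (V_1 - 10)/20 + (V_1 - 0)/200 = 0
Collecting terms: 0.055 × V_1 = 0.5  =>  V_1 = 9.091 V
I_R1 = (V_0 - V_1)/R1 = (10 - 9.091)/20 = 0.04545 A
P_R1 = I_R1² × R1 = (0.04545)² × 20 = 0.04132 W

Final answer: 0.04132 W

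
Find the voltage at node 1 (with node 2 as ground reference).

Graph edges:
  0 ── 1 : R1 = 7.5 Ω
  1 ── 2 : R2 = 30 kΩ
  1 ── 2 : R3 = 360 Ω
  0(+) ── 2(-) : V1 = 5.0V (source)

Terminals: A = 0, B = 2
Nodal analysis, taking node 2 as the 0 V reference.
Source V1 fixes V_0 = 5 V.
KCL at each unknown node (sum of currents leaving = 0; resistances in Ω):
  Node 1: (V_1 - 5)/7.5 + (V_1 - 0)/30000 + (V_1 - 0)/360 = 0
Collecting terms: 0.1361 × V_1 = 0.6667  =>  V_1 = 4.897 V
The requested potential is V_1 = 4.897 V.

Final answer: V_1 = 4.897 V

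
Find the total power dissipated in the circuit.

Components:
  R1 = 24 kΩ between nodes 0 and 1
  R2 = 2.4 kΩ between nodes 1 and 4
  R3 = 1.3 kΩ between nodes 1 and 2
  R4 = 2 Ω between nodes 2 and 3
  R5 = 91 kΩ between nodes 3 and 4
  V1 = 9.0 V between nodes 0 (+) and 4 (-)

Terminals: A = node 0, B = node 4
Nodal analysis, taking node 4 as the 0 V reference.
Source V1 fixes V_0 = 9 V.
KCL at each unknown node (sum of currents leaving = 0; resistances in Ω):
  Node 1: (V_1 - 9)/24000 + (V_1 - 0)/2400 + (V_1 - V_2)/1300 = 0
  Node 2: (V_2 - V_1)/1300 + (V_2 - V_3)/2 = 0
  Node 3: (V_3 - V_2)/2 + (V_3 - 0)/91000 = 0
Collecting terms (coefficients in siemens):
  0.001228·V_1 - 0.0007692·V_2 = 0.000375
  0.5008·V_2 - 0.0007692·V_1 - 0.5·V_3 = 0
  0.5·V_3 - 0.5·V_2 = 0
Solving these 3 simultaneous equations (Gaussian elimination) gives:
  V_1 = 0.7993 V, V_2 = 0.788 V, V_3 = 0.788 V
Power in each resistor, P = (ΔV)²/R:
  P_R1 = (9 - 0.7993)²/24000 = 0.002802 W
  P_R2 = (0.7993 - 0)²/2400 = 0.0002662 W
  P_R3 = (0.7993 - 0.788)²/1300 = 0.00000009748 W
  P_R4 = (0.788 - 0.788)²/2 = 0.00000000015 W
  P_R5 = (0.788 - 0)²/91000 = 0.000006824 W
P_total = P_R1 + P_R2 + P_R3 + P_R4 + P_R5 = 0.003075 W

Final answer: 0.003075 W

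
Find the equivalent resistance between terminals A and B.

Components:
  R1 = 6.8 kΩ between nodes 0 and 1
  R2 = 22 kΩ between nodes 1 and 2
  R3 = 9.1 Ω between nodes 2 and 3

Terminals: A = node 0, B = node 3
Reduce the network between node 0 (A) and node 3 (B) by series/parallel combination:
  Rs1 = R1 + R2 (series, joined only at node 1) = 6800 + 22000 = 28800 Ω
  Rs2 = R3 + Rs1 (series, joined only at node 2) = 9.1 + 28800 = 28810 Ω
R_eq = 28.81 kΩ

Final answer: 28.81 kΩ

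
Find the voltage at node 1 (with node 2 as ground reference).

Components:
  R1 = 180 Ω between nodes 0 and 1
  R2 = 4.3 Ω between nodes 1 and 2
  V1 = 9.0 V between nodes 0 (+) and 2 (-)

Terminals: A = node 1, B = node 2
Nodal analysis, taking node 2 as the 0 V reference.
Source V1 fixes V_0 = 9 V.
KCL at each unknown node (sum of currents leaving = 0; resistances in Ω):
  Node 1: (V_1 - 9)/180 + (V_1 - 0)/4.3 = 0
Collecting terms: 0.2381 × V_1 = 0.05  =>  V_1 = 0.21 V
The requested potential is V_1 = 0.21 V.

Final answer: V_1 = 0.21 V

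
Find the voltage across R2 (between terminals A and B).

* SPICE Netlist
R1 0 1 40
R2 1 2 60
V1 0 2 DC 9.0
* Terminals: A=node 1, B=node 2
R1 and R2 are in series across V1 (node 0 → node 1 → node 2), and the output A–B is taken across R2, so this is a voltage divider.
Series current: I = V1/(R1 + R2) = 9/(40 + 60) = 9/100 = 0.09 A
V_R2 = I × R2 = V1 × R2/(R1 + R2) = 9 × 60/100 = 5.4 V

Final answer: 5.4 V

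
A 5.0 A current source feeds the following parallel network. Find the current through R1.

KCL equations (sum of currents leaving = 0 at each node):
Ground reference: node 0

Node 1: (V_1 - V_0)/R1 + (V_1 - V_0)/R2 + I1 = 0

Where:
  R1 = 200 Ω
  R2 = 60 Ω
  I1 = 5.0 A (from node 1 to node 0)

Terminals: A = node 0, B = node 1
All resistors sit directly between nodes 0 and 1, so they are in parallel and share one voltage V; the full source current 5 A splits among them.
1/R_par = 1/200 + 1/60 = 0.02167 S  =>  R_par = 46.15 Ω
V = I × R_par = 5 × 46.15 = 230.8 V
I_R1 = V/R1 = 230.8/200 = 1.154 A

Final answer: 1.154 A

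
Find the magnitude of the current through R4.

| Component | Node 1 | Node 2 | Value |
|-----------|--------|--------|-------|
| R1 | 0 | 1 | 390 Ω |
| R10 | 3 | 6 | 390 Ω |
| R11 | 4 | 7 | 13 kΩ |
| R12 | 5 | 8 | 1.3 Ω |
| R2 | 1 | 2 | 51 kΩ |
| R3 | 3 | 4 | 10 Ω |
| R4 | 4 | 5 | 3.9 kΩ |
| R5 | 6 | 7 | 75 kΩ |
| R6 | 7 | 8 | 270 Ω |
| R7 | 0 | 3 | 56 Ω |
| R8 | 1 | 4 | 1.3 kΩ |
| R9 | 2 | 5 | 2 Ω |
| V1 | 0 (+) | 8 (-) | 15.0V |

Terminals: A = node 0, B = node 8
Nodal analysis, taking node 8 as the 0 V reference.
Source V1 fixes V_0 = 15 V.
KCL at each unknown node (sum of currents leaving = 0; resistances in Ω):
  Node 1: (V_1 - 15)/390 + (V_1 - V_2)/51000 + (V_1 - V_4)/1300 = 0
  Node 2: (V_2 - V_1)/51000 + (V_2 - V_5)/2 = 0
  Node 3: (V_3 - V_4)/10 + (V_3 - 15)/56 + (V_3 - V_6)/390 = 0
  Node 4: (V_4 - V_3)/10 + (V_4 - V_5)/3900 + (V_4 - V_1)/1300 + (V_4 - V_7)/13000 = 0
  Node 5: (V_5 - V_4)/3900 + (V_5 - V_2)/2 + (V_5 - 0)/1.3 = 0
  Node 6: (V_6 - V_7)/75000 + (V_6 - V_3)/390 = 0
  Node 7: (V_7 - V_6)/75000 + (V_7 - 0)/270 + (V_7 - V_4)/13000 = 0
Collecting terms (coefficients in siemens):
  0.003353·V_1 - 0.00001961·V_2 - 0.0007692·V_4 = 0.03846
  0.5·V_2 - 0.00001961·V_1 - 0.5·V_5 = 0
  0.1204·V_3 - 0.1·V_4 - 0.002564·V_6 = 0.2679
  0.1011·V_4 - 0.0007692·V_1 - 0.1·V_3 - 0.0002564·V_5 - 0.00007692·V_7 = 0
  1.269·V_5 - 0.5·V_2 - 0.0002564·V_4 = 0
  0.002577·V_6 - 0.002564·V_3 - 0.00001333·V_7 = 0
  0.003794·V_7 - 0.00007692·V_4 - 0.00001333·V_6 = 0
Solving these 7 simultaneous equations (Gaussian elimination) gives:
  V_1 = 14.84 V, V_2 = 0.00585 V, V_3 = 14.72 V, V_4 = 14.68 V
  V_5 = 0.005268 V, V_6 = 14.65 V, V_7 = 0.3491 V
I_R4 = (V_4 - V_5)/R4 = (14.68 - 0.005268)/3900 = 0.003762 A
|I_R4| = 0.003762 A

Final answer: |I_R4| = 0.003762 A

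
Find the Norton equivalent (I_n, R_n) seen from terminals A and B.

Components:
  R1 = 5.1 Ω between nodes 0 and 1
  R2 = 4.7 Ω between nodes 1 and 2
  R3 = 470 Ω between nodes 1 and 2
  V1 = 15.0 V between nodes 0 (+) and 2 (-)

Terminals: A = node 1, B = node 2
Find the Thévenin equivalent first; then I_n = V_th/R_th and R_n = R_th.
Step 1 — V_th is the open-circuit voltage V_A - V_B (nothing connected across the terminals).
Nodal analysis, taking node 2 as the 0 V reference.
Source V1 fixes V_0 = 15 V.
KCL at each unknown node (sum of currents leaving = 0; resistances in Ω):
  Node 1: (V_1 - 15)/5.1 + (V_1 - 0)/4.7 + (V_1 - 0)/470 = 0
Collecting terms: 0.411 × V_1 = 2.941  =>  V_1 = 7.157 V
V_th = V_1 - V_2 = 7.157 - 0 = 7.157 V
Step 2 — R_th: zero the source — replace V1 by a short circuit (node 2 merges into node 0) — and find the resistance seen between A (node 1) and B (node 0).
Reduce the network between node 1 (A) and node 0 (B) by series/parallel combination:
  Rp1 = R1 ‖ R2 ‖ R3 (parallel, all between nodes 0 and 1) = 1/(1/5.1 + 1/4.7 + 1/470) = 2.433 Ω
R_th = 2.433 Ω
I_n = V_th/R_th = 7.157/2.433 = 2.941 A, and R_n = R_th = 2.433 Ω

Final answer: I_n = 2.941 A, R_n = 2.433 Ω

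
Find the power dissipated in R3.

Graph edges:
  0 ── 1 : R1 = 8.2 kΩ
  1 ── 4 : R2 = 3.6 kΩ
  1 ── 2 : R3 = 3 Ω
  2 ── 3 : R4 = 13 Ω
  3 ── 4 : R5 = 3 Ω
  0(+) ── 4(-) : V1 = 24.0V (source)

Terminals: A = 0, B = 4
Nodal analysis, taking node 4 as the 0 V reference.
Source V1 fixes V_0 = 24 V.
KCL at each unknown node (sum of currents leaving = 0; resistances in Ω):
  Node 1: (V_1 - 24)/8200 + (V_1 - 0)/3600 + (V_1 - V_2)/3 = 0
  Node 2: (V_2 - V_1)/3 + (V_2 - V_3)/13 = 0
  Node 3: (V_3 - V_2)/13 + (V_3 - 0)/3 = 0
Collecting terms (coefficients in siemens):
  0.3337·V_1 - 0.3333·V_2 = 0.002927
  0.4103·V_2 - 0.3333·V_1 - 0.07692·V_3 = 0
  0.4103·V_3 - 0.07692·V_2 = 0
Solving these 3 simultaneous equations (Gaussian elimination) gives:
  V_1 = 0.05519 V, V_2 = 0.04648 V, V_3 = 0.008714 V
I_R3 = (V_1 - V_2)/R3 = (0.05519 - 0.04648)/3 = 0.002905 A
P_R3 = I_R3² × R3 = (0.002905)² × 3 = 0.00002531 W

Final answer: 2.531e-05 W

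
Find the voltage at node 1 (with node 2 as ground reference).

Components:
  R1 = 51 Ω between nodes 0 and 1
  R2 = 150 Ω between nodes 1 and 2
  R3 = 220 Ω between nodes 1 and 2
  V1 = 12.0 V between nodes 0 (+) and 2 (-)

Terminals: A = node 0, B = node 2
Nodal analysis, taking node 2 as the 0 V reference.
Source V1 fixes V_0 = 12 V.
KCL at each unknown node (sum of currents leaving = 0; resistances in Ω):
  Node 1: (V_1 - 12)/51 + (V_1 - 0)/150 + (V_1 - 0)/220 = 0
Collecting terms: 0.03082 × V_1 = 0.2353  =>  V_1 = 7.634 V
The requested potential is V_1 = 7.634 V.

Final answer: V_1 = 7.634 V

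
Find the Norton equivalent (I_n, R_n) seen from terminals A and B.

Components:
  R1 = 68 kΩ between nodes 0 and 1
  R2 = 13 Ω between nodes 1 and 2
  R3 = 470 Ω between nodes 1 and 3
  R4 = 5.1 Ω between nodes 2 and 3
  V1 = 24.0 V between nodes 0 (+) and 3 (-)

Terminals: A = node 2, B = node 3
Find the Thévenin equivalent first; then I_n = V_th/R_th and R_n = R_th.
Step 1 — V_th is the open-circuit voltage V_A - V_B (nothing connected across the terminals).
Nodal analysis, taking node 3 as the 0 V reference.
Source V1 fixes V_0 = 24 V.
KCL at each unknown node (sum of currents leaving = 0; resistances in Ω):
  Node 1: (V_1 - 24)/68000 + (V_1 - V_2)/13 + (V_1 - 0)/470 = 0
  Node 2: (V_2 - V_1)/13 + (V_2 - 0)/5.1 = 0
Collecting terms (coefficients in siemens):
  0.07907·V_1 - 0.07692·V_2 = 0.0003529
  0.273·V_2 - 0.07692·V_1 = 0
Determinant D = (0.07907)(0.273) - (-0.07692)(-0.07692) = 0.01567
V_1 = [(0.0003529)(0.273) - (-0.07692)(0)]/D = 0.00615 V
V_2 = [(0.07907)(0) - (0.0003529)(-0.07692)]/D = 0.001733 V
V_th = V_2 - V_3 = 0.001733 - 0 = 0.001733 V
Step 2 — R_th: zero the source — replace V1 by a short circuit (node 3 merges into node 0) — and find the resistance seen between A (node 2) and B (node 0).
Reduce the network between node 2 (A) and node 0 (B) by series/parallel combination:
  Rp1 = R1 ‖ R3 (parallel, both between nodes 0 and 1) = 1/(1/68000 + 1/470) = 466.8 Ω
  Rs1 = R2 + Rp1 (series, joined only at node 1) = 13 + 466.8 = 479.8 Ω
  Rp2 = R4 ‖ Rs1 (parallel, both between nodes 0 and 2) = 1/(1/5.1 + 1/479.8) = 5.046 Ω
R_th = 5.046 Ω
I_n = V_th/R_th = 0.001733/5.046 = 0.0003434 A, and R_n = R_th = 5.046 Ω

Final answer: I_n = 0.0003434 A, R_n = 5.046 Ω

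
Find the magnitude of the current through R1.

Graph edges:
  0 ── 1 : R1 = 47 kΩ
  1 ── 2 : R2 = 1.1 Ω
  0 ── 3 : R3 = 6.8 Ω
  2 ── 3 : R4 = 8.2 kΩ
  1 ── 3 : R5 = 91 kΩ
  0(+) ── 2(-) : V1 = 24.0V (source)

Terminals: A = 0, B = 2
Nodal analysis, taking node 2 as the 0 V reference.
Source V1 fixes V_0 = 24 V.
KCL at each unknown node (sum of currents leaving = 0; resistances in Ω):
  Node 1: (V_1 - 24)/47000 + (V_1 - 0)/1.1 + (V_1 - V_3)/91000 = 0
  Node 3: (V_3 - 24)/6.8 + (V_3 - 0)/8200 + (V_3 - V_1)/91000 = 0
Collecting terms (coefficients in siemens):
  0.9091·V_1 - 0.00001099·V_3 = 0.0005106
  0.1472·V_3 - 0.00001099·V_1 = 3.529
Determinant D = (0.9091)(0.1472) - (-0.00001099)(-0.00001099) = 0.1338
V_1 = [(0.0005106)(0.1472) - (-0.00001099)(3.529)]/D = 0.0008515 V
V_3 = [(0.9091)(3.529) - (0.0005106)(-0.00001099)]/D = 23.98 V
I_R1 = (V_0 - V_1)/R1 = (24 - 0.0008515)/47000 = 0.0005106 A
|I_R1| = 0.0005106 A

Final answer: |I_R1| = 0.0005106 A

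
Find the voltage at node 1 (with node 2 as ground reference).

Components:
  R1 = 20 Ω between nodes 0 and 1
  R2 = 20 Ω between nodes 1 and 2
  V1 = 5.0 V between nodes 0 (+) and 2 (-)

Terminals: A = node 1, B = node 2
Nodal analysis, taking node 2 as the 0 V reference.
Source V1 fixes V_0 = 5 V.
KCL at each unknown node (sum of currents leaving = 0; resistances in Ω):
  Node 1: (V_1 - 5)/20 + (V_1 - 0)/20 = 0
Collecting terms: 0.1 × V_1 = 0.25  =>  V_1 = 2.5 V
The requested potential is V_1 = 2.5 V.

Final answer: V_1 = 2.5 V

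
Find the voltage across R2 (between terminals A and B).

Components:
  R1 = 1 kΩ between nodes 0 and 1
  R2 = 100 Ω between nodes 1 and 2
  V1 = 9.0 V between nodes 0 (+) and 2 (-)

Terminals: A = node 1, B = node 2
R1 and R2 are in series across V1 (node 0 → node 1 → node 2), and the output A–B is taken across R2, so this is a voltage divider.
Series current: I = V1/(R1 + R2) = 9/(1000 + 100) = 9/1100 = 0.008182 A
V_R2 = I × R2 = V1 × R2/(R1 + R2) = 9 × 100/1100 = 0.8182 V

Final answer: 0.8182 V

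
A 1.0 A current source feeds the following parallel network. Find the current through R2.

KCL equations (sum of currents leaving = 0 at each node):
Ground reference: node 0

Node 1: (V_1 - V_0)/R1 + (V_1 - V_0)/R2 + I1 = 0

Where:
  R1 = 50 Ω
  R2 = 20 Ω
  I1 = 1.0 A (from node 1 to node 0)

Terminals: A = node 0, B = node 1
All resistors sit directly between nodes 0 and 1, so they are in parallel and share one voltage V; the full source current 1 A splits among them.
1/R_par = 1/50 + 1/20 = 0.07 S  =>  R_par = 14.29 Ω
V = I × R_par = 1 × 14.29 = 14.29 V
I_R2 = V/R2 = 14.29/20 = 0.7143 A

Final answer: 0.7143 A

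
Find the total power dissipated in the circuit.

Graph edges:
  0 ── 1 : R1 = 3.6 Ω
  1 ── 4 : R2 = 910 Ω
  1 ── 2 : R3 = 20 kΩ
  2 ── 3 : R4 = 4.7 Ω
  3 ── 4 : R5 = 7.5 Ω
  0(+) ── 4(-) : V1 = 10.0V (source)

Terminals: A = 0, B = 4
Nodal analysis, taking node 4 as the 0 V reference.
Source V1 fixes V_0 = 10 V.
KCL at each unknown node (sum of currents leaving = 0; resistances in Ω):
  Node 1: (V_1 - 10)/3.6 + (V_1 - 0)/910 + (V_1 - V_2)/20000 = 0
  Node 2: (V_2 - V_1)/20000 + (V_2 - V_3)/4.7 = 0
  Node 3: (V_3 - V_2)/4.7 + (V_3 - 0)/7.5 = 0
Collecting terms (coefficients in siemens):
  0.2789·V_1 - 0.00005·V_2 = 2.778
  0.2128·V_2 - 0.00005·V_1 - 0.2128·V_3 = 0
  0.3461·V_3 - 0.2128·V_2 = 0
Solving these 3 simultaneous equations (Gaussian elimination) gives:
  V_1 = 9.959 V, V_2 = 0.006071 V, V_3 = 0.003732 V
Power in each resistor, P = (ΔV)²/R:
  P_R1 = (10 - 9.959)²/3.6 = 0.0004713 W
  P_R2 = (9.959 - 0)²/910 = 0.109 W
  P_R3 = (9.959 - 0.006071)²/20000 = 0.004953 W
  P_R4 = (0.006071 - 0.003732)²/4.7 = 0.000001164 W
  P_R5 = (0.003732 - 0)²/7.5 = 0.000001857 W
P_total = P_R1 + P_R2 + P_R3 + P_R4 + P_R5 = 0.1144 W

Final answer: 0.1144 W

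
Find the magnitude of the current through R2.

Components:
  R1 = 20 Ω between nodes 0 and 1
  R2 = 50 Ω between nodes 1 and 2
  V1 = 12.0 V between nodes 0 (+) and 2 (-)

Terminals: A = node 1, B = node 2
Nodal analysis, taking node 2 as the 0 V reference.
Source V1 fixes V_0 = 12 V.
KCL at each unknown node (sum of currents leaving = 0; resistances in Ω):
  Node 1: (V_1 - 12)/20 + (V_1 - 0)/50 = 0
Collecting terms: 0.07 × V_1 = 0.6  =>  V_1 = 8.571 V
I_R2 = (V_1 - V_2)/R2 = (8.571 - 0)/50 = 0.1714 A
|I_R2| = 0.1714 A

Final answer: |I_R2| = 0.1714 A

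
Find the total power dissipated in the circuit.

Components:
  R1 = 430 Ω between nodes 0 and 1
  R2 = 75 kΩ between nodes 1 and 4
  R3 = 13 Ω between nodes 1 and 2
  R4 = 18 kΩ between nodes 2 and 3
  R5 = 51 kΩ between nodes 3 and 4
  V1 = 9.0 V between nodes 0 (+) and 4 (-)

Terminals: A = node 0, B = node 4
Nodal analysis, taking node 4 as the 0 V reference.
Source V1 fixes V_0 = 9 V.
KCL at each unknown node (sum of currents leaving = 0; resistances in Ω):
  Node 1: (V_1 - 9)/430 + (V_1 - 0)/75000 + (V_1 - V_2)/13 = 0
  Node 2: (V_2 - V_1)/13 + (V_2 - V_3)/18000 = 0
  Node 3: (V_3 - V_2)/18000 + (V_3 - 0)/51000 = 0
Collecting terms (coefficients in siemens):
  0.07926·V_1 - 0.07692·V_2 = 0.02093
  0.07698·V_2 - 0.07692·V_1 - 0.00005556·V_3 = 0
  0.00007516·V_3 - 0.00005556·V_2 = 0
Solving these 3 simultaneous equations (Gaussian elimination) gives:
  V_1 = 8.894 V, V_2 = 8.892 V, V_3 = 6.572 V
Power in each resistor, P = (ΔV)²/R:
  P_R1 = (9 - 8.894)²/430 = 0.00002633 W
  P_R2 = (8.894 - 0)²/75000 = 0.001055 W
  P_R3 = (8.894 - 8.892)²/13 = 0.0000002159 W
  P_R4 = (8.892 - 6.572)²/18000 = 0.0002989 W
  P_R5 = (6.572 - 0)²/51000 = 0.000847 W
P_total = P_R1 + P_R2 + P_R3 + P_R4 + P_R5 = 0.002227 W

Final answer: 0.002227 W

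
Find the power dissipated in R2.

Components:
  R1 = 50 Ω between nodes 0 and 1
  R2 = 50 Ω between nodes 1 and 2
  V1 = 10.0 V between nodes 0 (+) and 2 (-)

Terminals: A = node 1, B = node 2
Nodal analysis, taking node 2 as the 0 V reference.
Source V1 fixes V_0 = 10 V.
KCL at each unknown node (sum of currents leaving = 0; resistances in Ω):
  Node 1: (V_1 - 10)/50 + (V_1 - 0)/50 = 0
Collecting terms: 0.04 × V_1 = 0.2  =>  V_1 = 5 V
I_R2 = (V_1 - V_2)/R2 = (5 - 0)/50 = 0.1 A
P_R2 = I_R2² × R2 = (0.1)² × 50 = 0.5 W

Final answer: 0.5 W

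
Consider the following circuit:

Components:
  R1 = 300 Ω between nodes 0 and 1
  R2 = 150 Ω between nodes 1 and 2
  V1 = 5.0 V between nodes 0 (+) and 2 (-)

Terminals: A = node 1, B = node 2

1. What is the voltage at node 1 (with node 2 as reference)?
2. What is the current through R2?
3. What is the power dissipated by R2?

Nodal analysis, taking node 2 as the 0 V reference.
Source V1 fixes V_0 = 5 V.
KCL at each unknown node (sum of currents leaving = 0; resistances in Ω):
  Node 1: (V_1 - 5)/300 + (V_1 - 0)/150 = 0
Collecting terms: 0.01 × V_1 = 0.01667  =>  V_1 = 1.667 V
Part 1:
  Read off the nodal solution: V_1 = 1.667 V
Part 2:
  I_R2 = (V_1 - V_2)/R2 = (1.667 - 0)/150 = 0.01111 A
  Magnitude: I_R2 = 0.01111 A
Part 3:
  I_R2 = (V_1 - V_2)/R2 = (1.667 - 0)/150 = 0.01111 A
  P_R2 = I_R2² × R2 = (0.01111)² × 150 = 0.01852 W

Final answers:
1. V_1 = 1.667 V
2. I_R2 = 0.01111 A
3. P_R2 = 0.01852 W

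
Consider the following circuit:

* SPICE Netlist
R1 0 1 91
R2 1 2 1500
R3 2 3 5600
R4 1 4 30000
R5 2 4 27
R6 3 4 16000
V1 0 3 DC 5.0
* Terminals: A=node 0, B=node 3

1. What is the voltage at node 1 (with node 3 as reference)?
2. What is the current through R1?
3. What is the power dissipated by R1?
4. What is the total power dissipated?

Nodal analysis, taking node 3 as the 0 V reference.
Source V1 fixes V_0 = 5 V.
KCL at each unknown node (sum of currents leaving = 0; resistances in Ω):
  Node 1: (V_1 - 5)/91 + (V_1 - V_2)/1500 + (V_1 - V_4)/30000 = 0
  Node 2: (V_2 - V_1)/1500 + (V_2 - 0)/5600 + (V_2 - V_4)/27 = 0
  Node 4: (V_4 - V_1)/30000 + (V_4 - V_2)/27 + (V_4 - 0)/16000 = 0
Collecting terms (coefficients in siemens):
  0.01169·V_1 - 0.0006667·V_2 - 0.00003333·V_4 = 0.05495
  0.03788·V_2 - 0.0006667·V_1 - 0.03704·V_4 = 0
  0.03713·V_4 - 0.00003333·V_1 - 0.03704·V_2 = 0
Solving these 3 simultaneous equations (Gaussian elimination) gives:
  V_1 = 4.92 V, V_2 = 3.66 V, V_4 = 3.655 V
Part 1:
  Read off the nodal solution: V_1 = 4.92 V
Part 2:
  I_R1 = (V_0 - V_1)/R1 = (5 - 4.92)/91 = 0.000882 A
  Magnitude: I_R1 = 0.000882 A
Part 3:
  I_R1 = (V_0 - V_1)/R1 = (5 - 4.92)/91 = 0.000882 A
  P_R1 = I_R1² × R1 = (0.000882)² × 91 = 0.00007079 W
Part 4:
  Power in each resistor, P = (ΔV)²/R:
    P_R1 = (5 - 4.92)²/91 = 0.00007079 W
    P_R2 = (4.92 - 3.66)²/1500 = 0.001058 W
    P_R3 = (3.66 - 0)²/5600 = 0.002392 W
    P_R4 = (4.92 - 3.655)²/30000 = 0.00005332 W
    P_R5 = (3.66 - 3.655)²/27 = 0.0000009369 W
    P_R6 = (0 - 3.655)²/16000 = 0.0008349 W
  P_total = P_R1 + P_R2 + P_R3 + P_R4 + P_R5 + P_R6 = 0.00441 W

Final answers:
1. V_1 = 4.92 V
2. I_R1 = 0.000882 A
3. P_R1 = 7.079e-05 W
4. P_total = 0.00441 W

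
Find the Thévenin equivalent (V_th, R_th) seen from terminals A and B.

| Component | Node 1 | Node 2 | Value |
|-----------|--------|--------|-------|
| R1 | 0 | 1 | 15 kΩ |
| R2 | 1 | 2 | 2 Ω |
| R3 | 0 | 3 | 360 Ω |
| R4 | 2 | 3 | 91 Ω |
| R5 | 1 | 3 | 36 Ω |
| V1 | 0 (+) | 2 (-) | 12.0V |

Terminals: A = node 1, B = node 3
Step 1 — V_th is the open-circuit voltage V_A - V_B (nothing connected across the terminals).
Nodal analysis, taking node 2 as the 0 V reference.
Source V1 fixes V_0 = 12 V.
KCL at each unknown node (sum of currents leaving = 0; resistances in Ω):
  Node 1: (V_1 - 12)/15000 + (V_1 - 0)/2 + (V_1 - V_3)/36 = 0
  Node 3: (V_3 - 12)/360 + (V_3 - 0)/91 + (V_3 - V_1)/36 = 0
Collecting terms (coefficients in siemens):
  0.5278·V_1 - 0.02778·V_3 = 0.0008
  0.04154·V_3 - 0.02778·V_1 = 0.03333
Determinant D = (0.5278)(0.04154) - (-0.02778)(-0.02778) = 0.02116
V_1 = [(0.0008)(0.04154) - (-0.02778)(0.03333)]/D = 0.04533 V
V_3 = [(0.5278)(0.03333) - (0.0008)(-0.02778)]/D = 0.8327 V
V_th = V_1 - V_3 = 0.04533 - 0.8327 = -0.7873 V
Step 2 — R_th: zero the source — replace V1 by a short circuit (node 2 merges into node 0) — and find the resistance seen between A (node 1) and B (node 3).
Reduce the network between node 1 (A) and node 3 (B) by series/parallel combination:
  Rp1 = R1 ‖ R2 (parallel, both between nodes 0 and 1) = 1/(1/15000 + 1/2) = 2 Ω
  Rp2 = R3 ‖ R4 (parallel, both between nodes 0 and 3) = 1/(1/360 + 1/91) = 72.64 Ω
  Rs1 = Rp1 + Rp2 (series, joined only at node 0) = 2 + 72.64 = 74.64 Ω
  Rp3 = R5 ‖ Rs1 (parallel, both between nodes 1 and 3) = 1/(1/36 + 1/74.64) = 24.29 Ω
R_th = 24.29 Ω

Final answer: V_th = -0.7873 V, R_th = 24.29 Ω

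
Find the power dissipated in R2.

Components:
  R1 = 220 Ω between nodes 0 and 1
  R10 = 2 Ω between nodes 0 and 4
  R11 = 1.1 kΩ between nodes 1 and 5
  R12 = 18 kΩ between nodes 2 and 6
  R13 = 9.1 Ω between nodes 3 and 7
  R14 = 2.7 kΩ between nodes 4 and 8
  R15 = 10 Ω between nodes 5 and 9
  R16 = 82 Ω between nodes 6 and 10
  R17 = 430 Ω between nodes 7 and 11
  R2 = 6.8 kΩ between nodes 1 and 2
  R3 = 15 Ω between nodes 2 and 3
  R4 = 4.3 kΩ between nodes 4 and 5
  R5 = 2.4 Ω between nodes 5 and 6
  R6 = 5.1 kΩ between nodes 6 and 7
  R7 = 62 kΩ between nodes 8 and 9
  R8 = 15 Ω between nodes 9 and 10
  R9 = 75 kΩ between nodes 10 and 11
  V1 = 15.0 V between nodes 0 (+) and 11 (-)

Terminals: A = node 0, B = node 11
Nodal analysis, taking node 11 as the 0 V reference.
Source V1 fixes V_0 = 15 V.
KCL at each unknown node (sum of currents leaving = 0; resistances in Ω):
  Node 1: (V_1 - 15)/220 + (V_1 - V_2)/6800 + (V_1 - V_5)/1100 = 0
  Node 2: (V_2 - V_1)/6800 + (V_2 - V_3)/15 + (V_2 - V_6)/18000 = 0
  Node 3: (V_3 - V_2)/15 + (V_3 - V_7)/9.1 = 0
  Node 4: (V_4 - V_5)/4300 + (V_4 - 15)/2 + (V_4 - V_8)/2700 = 0
  Node 5: (V_5 - V_4)/4300 + (V_5 - V_6)/2.4 + (V_5 - V_1)/1100 + (V_5 - V_9)/10 = 0
  Node 6: (V_6 - V_5)/2.4 + (V_6 - V_7)/5100 + (V_6 - V_2)/18000 + (V_6 - V_10)/82 = 0
  Node 7: (V_7 - V_6)/5100 + (V_7 - V_3)/9.1 + (V_7 - 0)/430 = 0
  Node 8: (V_8 - V_9)/62000 + (V_8 - V_4)/2700 = 0
  Node 9: (V_9 - V_8)/62000 + (V_9 - V_10)/15 + (V_9 - V_5)/10 = 0
  Node 10: (V_10 - V_9)/15 + (V_10 - 0)/75000 + (V_10 - V_6)/82 = 0
Collecting terms (coefficients in siemens):
  0.005602·V_1 - 0.0001471·V_2 - 0.0009091·V_5 = 0.06818
  0.06687·V_2 - 0.0001471·V_1 - 0.06667·V_3 - 0.00005556·V_6 = 0
  0.1766·V_3 - 0.06667·V_2 - 0.1099·V_7 = 0
  0.5006·V_4 - 0.0002326·V_5 - 0.0003704·V_8 = 7.5
  0.5178·V_5 - 0.0009091·V_1 - 0.0002326·V_4 - 0.4167·V_6 - 0.1·V_9 = 0
  0.4291·V_6 - 0.00005556·V_2 - 0.4167·V_5 - 0.0001961·V_7 - 0.0122·V_10 = 0
  0.1124·V_7 - 0.1099·V_3 - 0.0001961·V_6 = 0
  0.0003865·V_8 - 0.0003704·V_4 - 0.00001613·V_9 = 0
  0.1667·V_9 - 0.1·V_5 - 0.00001613·V_8 - 0.06667·V_10 = 0
  0.07888·V_10 - 0.0122·V_6 - 0.06667·V_9 = 0
Solving these 10 simultaneous equations (Gaussian elimination) gives:
  V_1 = 14.17 V, V_2 = 1.926 V, V_3 = 1.891 V, V_4 = 15 V
  V_5 = 12.01 V, V_6 = 12 V, V_7 = 1.869 V, V_8 = 14.87 V
  V_9 = 12.01 V, V_10 = 12.01 V
I_R2 = (V_1 - V_2)/R2 = (14.17 - 1.926)/6800 = 0.001801 A
P_R2 = I_R2² × R2 = (0.001801)² × 6800 = 0.02205 W

Final answer: 0.02205 W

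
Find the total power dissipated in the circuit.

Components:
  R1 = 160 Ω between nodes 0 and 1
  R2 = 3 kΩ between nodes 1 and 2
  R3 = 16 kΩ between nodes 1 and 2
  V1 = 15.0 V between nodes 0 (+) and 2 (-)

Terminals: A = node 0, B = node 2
Nodal analysis, taking node 2 as the 0 V reference.
Source V1 fixes V_0 = 15 V.
KCL at each unknown node (sum of currents leaving = 0; resistances in Ω):
  Node 1: (V_1 - 15)/160 + (V_1 - 0)/3000 + (V_1 - 0)/16000 = 0
Collecting terms: 0.006646 × V_1 = 0.09375  =>  V_1 = 14.11 V
Power in each resistor, P = (ΔV)²/R:
  P_R1 = (15 - 14.11)²/160 = 0.004989 W
  P_R2 = (14.11 - 0)²/3000 = 0.06633 W
  P_R3 = (14.11 - 0)²/16000 = 0.01244 W
P_total = P_R1 + P_R2 + P_R3 = 0.08376 W

Final answer: 0.08376 W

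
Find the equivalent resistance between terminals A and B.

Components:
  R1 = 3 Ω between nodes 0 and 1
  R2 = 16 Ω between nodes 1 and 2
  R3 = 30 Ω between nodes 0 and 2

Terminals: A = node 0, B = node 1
Reduce the network between node 0 (A) and node 1 (B) by series/parallel combination:
  Rs1 = R3 + R2 (series, joined only at node 2) = 30 + 16 = 46 Ω
  Rp1 = R1 ‖ Rs1 (parallel, both between nodes 0 and 1) = 1/(1/3 + 1/46) = 2.816 Ω
R_eq = 2.816 Ω

Final answer: 2.816 Ω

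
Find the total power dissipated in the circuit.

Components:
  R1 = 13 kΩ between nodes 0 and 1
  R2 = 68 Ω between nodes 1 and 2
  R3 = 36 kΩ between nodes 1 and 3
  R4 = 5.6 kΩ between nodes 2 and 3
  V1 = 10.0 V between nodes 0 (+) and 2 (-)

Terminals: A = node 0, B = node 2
Nodal analysis, taking node 2 as the 0 V reference.
Source V1 fixes V_0 = 10 V.
KCL at each unknown node (sum of currents leaving = 0; resistances in Ω):
  Node 1: (V_1 - 10)/13000 + (V_1 - 0)/68 + (V_1 - V_3)/36000 = 0
  Node 3: (V_3 - V_1)/36000 + (V_3 - 0)/5600 = 0
Collecting terms (coefficients in siemens):
  0.01481·V_1 - 0.00002778·V_3 = 0.0007692
  0.0002063·V_3 - 0.00002778·V_1 = 0
Determinant D = (0.01481)(0.0002063) - (-0.00002778)(-0.00002778) = 0.000003055
V_1 = [(0.0007692)(0.0002063) - (-0.00002778)(0)]/D = 0.05195 V
V_3 = [(0.01481)(0) - (0.0007692)(-0.00002778)]/D = 0.006993 V
Power in each resistor, P = (ΔV)²/R:
  P_R1 = (10 - 0.05195)²/13000 = 0.007613 W
  P_R2 = (0.05195 - 0)²/68 = 0.00003969 W
  P_R3 = (0.05195 - 0.006993)²/36000 = 0.00000005614 W
  P_R4 = (0 - 0.006993)²/5600 = 0.000000008734 W
P_total = P_R1 + P_R2 + P_R3 + P_R4 = 0.007652 W

Final answer: 0.007652 W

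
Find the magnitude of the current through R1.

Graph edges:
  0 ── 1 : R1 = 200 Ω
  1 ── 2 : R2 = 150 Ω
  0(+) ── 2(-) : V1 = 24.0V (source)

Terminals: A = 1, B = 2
Nodal analysis, taking node 2 as the 0 V reference.
Source V1 fixes V_0 = 24 V.
KCL at each unknown node (sum of currents leaving = 0; resistances in Ω):
  Node 1: (V_1 - 24)/200 + (V_1 - 0)/150 = 0
Collecting terms: 0.01167 × V_1 = 0.12  =>  V_1 = 10.29 V
I_R1 = (V_0 - V_1)/R1 = (24 - 10.29)/200 = 0.06857 A
|I_R1| = 0.06857 A

Final answer: |I_R1| = 0.06857 A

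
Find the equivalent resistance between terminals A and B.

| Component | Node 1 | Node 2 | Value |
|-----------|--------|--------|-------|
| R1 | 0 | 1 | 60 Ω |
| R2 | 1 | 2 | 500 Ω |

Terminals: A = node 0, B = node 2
Reduce the network between node 0 (A) and node 2 (B) by series/parallel combination:
  Rs1 = R1 + R2 (series, joined only at node 1) = 60 + 500 = 560 Ω
R_eq = 560 Ω

Final answer: 560 Ω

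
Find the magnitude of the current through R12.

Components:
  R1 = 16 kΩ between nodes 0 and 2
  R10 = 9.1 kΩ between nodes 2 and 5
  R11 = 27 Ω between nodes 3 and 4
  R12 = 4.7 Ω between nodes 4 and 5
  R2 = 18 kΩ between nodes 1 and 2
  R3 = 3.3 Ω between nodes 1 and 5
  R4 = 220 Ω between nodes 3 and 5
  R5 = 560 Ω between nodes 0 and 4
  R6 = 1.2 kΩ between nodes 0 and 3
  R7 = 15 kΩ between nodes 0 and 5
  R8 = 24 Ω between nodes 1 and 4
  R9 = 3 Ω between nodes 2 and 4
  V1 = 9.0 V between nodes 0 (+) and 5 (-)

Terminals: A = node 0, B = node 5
Nodal analysis, taking node 5 as the 0 V reference.
Source V1 fixes V_0 = 9 V.
KCL at each unknown node (sum of currents leaving = 0; resistances in Ω):
  Node 1: (V_1 - V_2)/18000 + (V_1 - 0)/3.3 + (V_1 - V_4)/24 = 0
  Node 2: (V_2 - 9)/16000 + (V_2 - V_1)/18000 + (V_2 - V_4)/3 + (V_2 - 0)/9100 = 0
  Node 3: (V_3 - 0)/220 + (V_3 - 9)/1200 + (V_3 - V_4)/27 = 0
  Node 4: (V_4 - 9)/560 + (V_4 - V_1)/24 + (V_4 - V_2)/3 + (V_4 - V_3)/27 + (V_4 - 0)/4.7 = 0
Collecting terms (coefficients in siemens):
  0.3448·V_1 - 0.00005556·V_2 - 0.04167·V_4 = 0
  0.3336·V_2 - 0.00005556·V_1 - 0.3333·V_4 = 0.0005625
  0.04242·V_3 - 0.03704·V_4 = 0.0075
  0.6266·V_4 - 0.04167·V_1 - 0.3333·V_2 - 0.03704·V_3 = 0.01607
Solving these 4 simultaneous equations (Gaussian elimination) gives:
  V_1 = 0.01096 V, V_2 = 0.09215 V, V_3 = 0.2559 V, V_4 = 0.09052 V
I_R12 = (V_4 - V_5)/R12 = (0.09052 - 0)/4.7 = 0.01926 A
|I_R12| = 0.01926 A

Final answer: |I_R12| = 0.01926 A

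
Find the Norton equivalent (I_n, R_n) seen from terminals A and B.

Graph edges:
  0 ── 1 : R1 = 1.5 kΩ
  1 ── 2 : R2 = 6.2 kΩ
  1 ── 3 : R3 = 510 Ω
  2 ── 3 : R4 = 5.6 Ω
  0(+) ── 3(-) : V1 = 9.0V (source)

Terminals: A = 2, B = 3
Find the Thévenin equivalent first; then I_n = V_th/R_th and R_n = R_th.
Step 1 — V_th is the open-circuit voltage V_A - V_B (nothing connected across the terminals).
Nodal analysis, taking node 3 as the 0 V reference.
Source V1 fixes V_0 = 9 V.
KCL at each unknown node (sum of currents leaving = 0; resistances in Ω):
  Node 1: (V_1 - 9)/1500 + (V_1 - V_2)/6200 + (V_1 - 0)/510 = 0
  Node 2: (V_2 - V_1)/6200 + (V_2 - 0)/5.6 = 0
Collecting terms (coefficients in siemens):
  0.002789·V_1 - 0.0001613·V_2 = 0.006
  0.1787·V_2 - 0.0001613·V_1 = 0
Determinant D = (0.002789)(0.1787) - (-0.0001613)(-0.0001613) = 0.0004984
V_1 = [(0.006)(0.1787) - (-0.0001613)(0)]/D = 2.152 V
V_2 = [(0.002789)(0) - (0.006)(-0.0001613)]/D = 0.001942 V
V_th = V_2 - V_3 = 0.001942 - 0 = 0.001942 V
Step 2 — R_th: zero the source — replace V1 by a short circuit (node 3 merges into node 0) — and find the resistance seen between A (node 2) and B (node 0).
Reduce the network between node 2 (A) and node 0 (B) by series/parallel combination:
  Rp1 = R1 ‖ R3 (parallel, both between nodes 0 and 1) = 1/(1/1500 + 1/510) = 380.6 Ω
  Rs1 = R2 + Rp1 (series, joined only at node 1) = 6200 + 380.6 = 6581 Ω
  Rp2 = R4 ‖ Rs1 (parallel, both between nodes 0 and 2) = 1/(1/5.6 + 1/6581) = 5.595 Ω
R_th = 5.595 Ω
I_n = V_th/R_th = 0.001942/5.595 = 0.000347 A, and R_n = R_th = 5.595 Ω

Final answer: I_n = 0.000347 A, R_n = 5.595 Ω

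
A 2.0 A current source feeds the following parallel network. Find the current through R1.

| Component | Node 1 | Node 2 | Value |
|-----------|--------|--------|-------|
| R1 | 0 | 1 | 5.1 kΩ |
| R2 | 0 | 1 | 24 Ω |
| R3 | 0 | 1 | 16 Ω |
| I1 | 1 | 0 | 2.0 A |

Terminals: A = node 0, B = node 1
All resistors sit directly between nodes 0 and 1, so they are in parallel and share one voltage V; the full source current 2 A splits among them.
1/R_par = 1/5100 + 1/24 + 1/16 = 0.1044 S  =>  R_par = 9.582 Ω
V = I × R_par = 2 × 9.582 = 19.16 V
I_R1 = V/R1 = 19.16/5100 = 0.003758 A

Final answer: 0.003758 A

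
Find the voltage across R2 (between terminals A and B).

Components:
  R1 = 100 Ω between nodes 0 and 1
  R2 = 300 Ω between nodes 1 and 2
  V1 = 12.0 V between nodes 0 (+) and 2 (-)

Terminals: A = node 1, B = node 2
R1 and R2 are in series across V1 (node 0 → node 1 → node 2), and the output A–B is taken across R2, so this is a voltage divider.
Series current: I = V1/(R1 + R2) = 12/(100 + 300) = 12/400 = 0.03 A
V_R2 = I × R2 = V1 × R2/(R1 + R2) = 12 × 300/400 = 9 V

Final answer: 9 V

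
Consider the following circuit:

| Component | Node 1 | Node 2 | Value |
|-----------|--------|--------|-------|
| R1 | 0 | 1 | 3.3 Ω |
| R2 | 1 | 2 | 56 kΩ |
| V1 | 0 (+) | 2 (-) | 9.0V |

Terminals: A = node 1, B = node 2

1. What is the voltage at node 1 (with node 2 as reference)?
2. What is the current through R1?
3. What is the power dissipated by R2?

Nodal analysis, taking node 2 as the 0 V reference.
Source V1 fixes V_0 = 9 V.
KCL at each unknown node (sum of currents leaving = 0; resistances in Ω):
  Node 1: (V_1 - 9)/3.3 + (V_1 - 0)/56000 = 0
Collecting terms: 0.303 × V_1 = 2.727  =>  V_1 = 8.999 V
Part 1:
  Read off the nodal solution: V_1 = 8.999 V
Part 2:
  I_R1 = (V_0 - V_1)/R1 = (9 - 8.999)/3.3 = 0.0001607 A
  Magnitude: I_R1 = 0.0001607 A
Part 3:
  I_R2 = (V_1 - V_2)/R2 = (8.999 - 0)/56000 = 0.0001607 A
  P_R2 = I_R2² × R2 = (0.0001607)² × 56000 = 0.001446 W

Final answers:
1. V_1 = 8.999 V
2. I_R1 = 0.0001607 A
3. P_R2 = 0.001446 W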